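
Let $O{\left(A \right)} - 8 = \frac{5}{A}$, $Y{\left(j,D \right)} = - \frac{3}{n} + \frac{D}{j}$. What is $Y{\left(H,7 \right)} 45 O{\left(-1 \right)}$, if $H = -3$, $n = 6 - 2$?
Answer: $- \frac{1665}{4} \approx -416.25$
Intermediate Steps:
$n = 4$ ($n = 6 - 2 = 4$)
$Y{\left(j,D \right)} = - \frac{3}{4} + \frac{D}{j}$
$O{\left(A \right)} = 8 + \frac{5}{A}$
$Y{\left(H,7 \right)} 45 O{\left(-1 \right)} = \left(- \frac{3}{4} + \frac{7}{-3}\right) 45 \left(8 + \frac{5}{-1}\right) = \left(- \frac{3}{4} + 7 \left(- \frac{1}{3}\right)\right) 45 \left(8 + 5 \left(-1\right)\right) = \left(- \frac{3}{4} - \frac{7}{3}\right) 45 \left(8 - 5\right) = \left(- \frac{37}{12}\right) 45 \cdot 3 = \left(- \frac{555}{4}\right) 3 = - \frac{1665}{4}$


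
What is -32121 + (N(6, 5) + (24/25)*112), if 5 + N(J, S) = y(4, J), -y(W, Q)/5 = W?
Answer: -800962/25 ≈ -32038.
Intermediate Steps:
y(W, Q) = -5*W
N(J, S) = -25 (N(J, S) = -5 - 5*4 = -5 - 20 = -25)
-32121 + (N(6, 5) + (24/25)*112) = -32121 + (-25 + (24/25)*112) = -32121 + (-25 + 2688/25) = -32121 + 2063/25 = -800962/25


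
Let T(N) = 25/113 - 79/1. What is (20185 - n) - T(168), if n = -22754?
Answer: 4861009/113 ≈ 43018.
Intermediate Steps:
T(N) = -8902/113 (T(N) = 25*(1/113) - 79*1 = 25/113 - 79 = -8902/113)
(20185 - n) - T(168) = (20185 - 1*(-22754)) - 1*(-8902/113) = (20185 + 22754) + 8902/113 = 42939 + 8902/113 = 4861009/113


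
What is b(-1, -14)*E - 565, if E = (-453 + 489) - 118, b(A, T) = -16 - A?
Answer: 665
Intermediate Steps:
E = -82 (E = 36 - 118 = -82)
b(-1, -14)*E - 565 = (-16 - 1*(-1))*(-82) - 565 = (-16 + 1)*(-82) - 565 = -15*(-82) - 565 = 1230 - 565 = 665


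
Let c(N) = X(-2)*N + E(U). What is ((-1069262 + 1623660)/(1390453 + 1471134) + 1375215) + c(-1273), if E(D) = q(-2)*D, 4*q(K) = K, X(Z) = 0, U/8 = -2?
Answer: 3935320813299/2861587 ≈ 1.3752e+6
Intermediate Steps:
U = -16 (U = 8*(-2) = -16)
q(K) = K/4
E(D) = -D/2 (E(D) = ((1/4)*(-2))*D = -D/2)
c(N) = 8 (c(N) = 0*N - 1/2*(-16) = 0 + 8 = 8)
((-1069262 + 1623660)/(1390453 + 1471134) + 1375215) + c(-1273) = ((-1069262 + 1623660)/(1390453 + 1471134) + 1375215) + 8 = (554398/2861587 + 1375215) + 8 = 3935297920603/2861587 + 8 = 3935320813299/2861587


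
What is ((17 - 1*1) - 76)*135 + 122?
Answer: -7978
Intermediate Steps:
((17 - 1*1) - 76)*135 + 122 = ((17 - 1) - 76)*135 + 122 = (16 - 76)*135 + 122 = -60*135 + 122 = -8100 + 122 = -7978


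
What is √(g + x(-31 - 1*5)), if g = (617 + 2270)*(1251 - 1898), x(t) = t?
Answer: 5*I*√74717 ≈ 1366.7*I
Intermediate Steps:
g = -1867889 (g = 2887*(-647) = -1867889)
√(g + x(-31 - 1*5)) = √(-1867889 + (-31 - 1*5)) = √(-1867889 + (-31 - 5)) = √(-1867889 - 36) = √(-1867925) = 5*I*√74717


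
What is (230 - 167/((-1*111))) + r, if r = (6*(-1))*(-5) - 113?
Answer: 16484/111 ≈ 148.50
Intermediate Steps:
r = -83 (r = -6*(-5) - 113 = 30 - 113 = -83)
(230 - 167/((-1*111))) + r = (230 - 167/((-1*111))) - 83 = (230 - 167/(-111)) - 83 = (230 - 167*(-1/111)) - 83 = (230 + 167/111) - 83 = 25697/111 - 83 = 16484/111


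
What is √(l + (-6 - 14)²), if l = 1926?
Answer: √2326 ≈ 48.229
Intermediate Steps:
√(l + (-6 - 14)²) = √(1926 + (-6 - 14)²) = √(1926 + (-20)²) = √(1926 + 400) = √2326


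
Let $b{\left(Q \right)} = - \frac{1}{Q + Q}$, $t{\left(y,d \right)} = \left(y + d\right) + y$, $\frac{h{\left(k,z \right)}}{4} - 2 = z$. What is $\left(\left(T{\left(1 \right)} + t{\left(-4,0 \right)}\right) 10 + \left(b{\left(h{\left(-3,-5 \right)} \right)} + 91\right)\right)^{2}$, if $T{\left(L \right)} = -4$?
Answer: $\frac{483025}{576} \approx 838.58$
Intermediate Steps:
$h{\left(k,z \right)} = 8 + 4 z$
$t{\left(y,d \right)} = d + 2 y$ ($t{\left(y,d \right)} = \left(d + y\right) + y = d + 2 y$)
$b{\left(Q \right)} = - \frac{1}{2 Q}$
$\left(\left(T{\left(1 \right)} + t{\left(-4,0 \right)}\right) 10 + \left(b{\left(h{\left(-3,-5 \right)} \right)} + 91\right)\right)^{2} = \left(\left(-4 + \left(0 + 2 \left(-4\right)\right)\right) 10 + \left(- \frac{1}{2 \left(8 + 4 \left(-5\right)\right)} + 91\right)\right)^{2} = \left(\left(-4 + \left(0 - 8\right)\right) 10 + \left(- \frac{1}{2 \left(8 - 20\right)} + 91\right)\right)^{2} = \left(\left(-4 - 8\right) 10 + \left(- \frac{1}{2 \left(-12\right)} + 91\right)\right)^{2} = \left(\left(-12\right) 10 + \left(\left(- \frac{1}{2}\right) \left(- \frac{1}{12}\right) + 91\right)\right)^{2} = \left(-120 + \left(\frac{1}{24} + 91\right)\right)^{2} = \left(-120 + \frac{2185}{24}\right)^{2} = \left(- \frac{695}{24}\right)^{2} = \frac{483025}{576}$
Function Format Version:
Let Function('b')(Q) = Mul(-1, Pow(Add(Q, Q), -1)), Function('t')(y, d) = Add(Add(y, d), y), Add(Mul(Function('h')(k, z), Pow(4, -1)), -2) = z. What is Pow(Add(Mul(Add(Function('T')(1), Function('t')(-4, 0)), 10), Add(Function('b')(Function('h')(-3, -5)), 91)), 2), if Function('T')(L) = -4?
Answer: Rational(483025, 576) ≈ 838.58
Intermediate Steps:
Function('h')(k, z) = Add(8, Mul(4, z))
Function('t')(y, d) = Add(d, Mul(2, y)) (Function('t')(y, d) = Add(Add(d, y), y) = Add(d, Mul(2, y)))
Function('b')(Q) = Mul(Rational(-1, 2), Pow(Q, -1)) (Function('b')(Q) = Mul(-1, Pow(Mul(2, Q), -1)) = Mul(-1, Mul(Rational(1, 2), Pow(Q, -1))) = Mul(Rational(-1, 2), Pow(Q, -1)))
Pow(Add(Mul(Add(Function('T')(1), Function('t')(-4, 0)), 10), Add(Function('b')(Function('h')(-3, -5)), 91)), 2) = Pow(Add(Mul(Add(-4, Add(0, Mul(2, -4))), 10), Add(Mul(Rational(-1, 2), Pow(Add(8, Mul(4, -5)), -1)), 91)), 2) = Pow(Add(Mul(Add(-4, Add(0, -8)), 10), Add(Mul(Rational(-1, 2), Pow(Add(8, -20), -1)), 91)), 2) = Pow(Add(Mul(Add(-4, -8), 10), Add(Mul(Rational(-1, 2), Pow(-12, -1)), 91)), 2) = Pow(Add(Mul(-12, 10), Add(Mul(Rational(-1, 2), Rational(-1, 12)), 91)), 2) = Pow(Add(-120, Add(Rational(1, 24), 91)), 2) = Pow(Add(-120, Rational(2185, 24)), 2) = Pow(Rational(-695, 24), 2) = Rational(483025, 576)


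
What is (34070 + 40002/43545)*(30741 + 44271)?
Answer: 37096388272608/14515 ≈ 2.5557e+9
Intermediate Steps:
(34070 + 40002/43545)*(30741 + 44271) = (34070 + 40002*(1/43545))*75012 = (34070 + 13334/14515)*75012 = (494539384/14515)*75012 = 37096388272608/14515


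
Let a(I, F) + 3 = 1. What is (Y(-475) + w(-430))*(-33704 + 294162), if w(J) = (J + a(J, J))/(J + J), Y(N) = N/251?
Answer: -19538777786/53965 ≈ -3.6206e+5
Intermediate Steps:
a(I, F) = -2 (a(I, F) = -3 + 1 = -2)
Y(N) = N/251 (Y(N) = N*(1/251) = N/251)
w(J) = (-2 + J)/(2*J) (w(J) = (J - 2)/(J + J) = (-2 + J)/((2*J)) = (-2 + J)*(1/(2*J)) = (-2 + J)/(2*J))
(Y(-475) + w(-430))*(-33704 + 294162) = ((1/251)*(-475) + (½)*(-2 - 430)/(-430))*(-33704 + 294162) = (-475/251 + (½)*(-1/430)*(-432))*260458 = (-475/251 + 108/215)*260458 = -75017/53965*260458 = -19538777786/53965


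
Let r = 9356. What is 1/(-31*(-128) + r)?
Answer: 1/13324 ≈ 7.5052e-5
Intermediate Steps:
1/(-31*(-128) + r) = 1/(-31*(-128) + 9356) = 1/(3968 + 9356) = 1/13324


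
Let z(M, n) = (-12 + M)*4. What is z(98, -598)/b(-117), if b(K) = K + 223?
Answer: 172/53 ≈ 3.2453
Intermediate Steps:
z(M, n) = -48 + 4*M
b(K) = 223 + K
z(98, -598)/b(-117) = (-48 + 4*98)/(223 - 117) = (-48 + 392)/106 = 344*(1/106) = 172/53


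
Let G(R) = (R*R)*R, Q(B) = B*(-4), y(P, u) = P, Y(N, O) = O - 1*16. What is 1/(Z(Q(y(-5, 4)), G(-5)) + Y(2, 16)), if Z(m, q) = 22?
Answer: 1/22 ≈ 0.045455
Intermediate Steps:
Y(N, O) = -16 + O (Y(N, O) = O - 16 = -16 + O)
Q(B) = -4*B
G(R) = R³ (G(R) = R²*R = R³)
1/(Z(Q(y(-5, 4)), G(-5)) + Y(2, 16)) = 1/(22 + (-16 + 16)) = 1/(22 + 0) = 1/22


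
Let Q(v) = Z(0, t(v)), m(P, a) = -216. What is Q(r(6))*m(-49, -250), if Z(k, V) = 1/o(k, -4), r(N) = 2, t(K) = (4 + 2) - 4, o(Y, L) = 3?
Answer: -72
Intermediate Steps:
t(K) = 2 (t(K) = 6 - 4 = 2)
Z(k, V) = 1/3
Q(v) = 1/3
Q(r(6))*m(-49, -250) = (1/3)*(-216) = -72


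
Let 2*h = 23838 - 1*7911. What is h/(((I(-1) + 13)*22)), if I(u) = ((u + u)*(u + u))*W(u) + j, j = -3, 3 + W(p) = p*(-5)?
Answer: 5309/264 ≈ 20.110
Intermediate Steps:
W(p) = -3 - 5*p (W(p) = -3 + p*(-5) = -3 - 5*p)
I(u) = -3 + 4*u**2*(-3 - 5*u) (I(u) = ((u + u)*(u + u))*(-3 - 5*u) - 3 = ((2*u)*(2*u))*(-3 - 5*u) - 3 = (4*u**2)*(-3 - 5*u) - 3 = 4*u**2*(-3 - 5*u) - 3 = -3 + 4*u**2*(-3 - 5*u))
h = 15927/2 (h = (23838 - 1*7911)/2 = (23838 - 7911)/2 = (1/2)*15927 = 15927/2 ≈ 7963.5)
h/(((I(-1) + 13)*22)) = 15927/(2*((((-3 + (-1)**2*(-12 - 20*(-1))) + 13)*22))) = 15927/(2*((((-3 + 1*(-12 + 20)) + 13)*22))) = 15927/(2*((((-3 + 1*8) + 13)*22))) = 15927/(2*((((-3 + 8) + 13)*22))) = 15927/(2*(((5 + 13)*22))) = 15927/(2*((18*22))) = (15927/2)/396 = (15927/2)*(1/396) = 5309/264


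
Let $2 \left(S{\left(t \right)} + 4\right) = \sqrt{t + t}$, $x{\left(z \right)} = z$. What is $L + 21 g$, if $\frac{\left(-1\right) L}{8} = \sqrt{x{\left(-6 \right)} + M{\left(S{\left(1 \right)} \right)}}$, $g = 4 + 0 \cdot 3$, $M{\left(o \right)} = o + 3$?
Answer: $84 - 4 \sqrt{-28 + 2 \sqrt{2}} \approx 84.0 - 20.069 i$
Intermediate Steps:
$S{\left(t \right)} = -4 + \frac{\sqrt{2} \sqrt{t}}{2}$ ($S{\left(t \right)} = -4 + \frac{\sqrt{t + t}}{2} = -4 + \frac{\sqrt{2 t}}{2} = -4 + \frac{\sqrt{2} \sqrt{t}}{2}$)
$M{\left(o \right)} = 3 + o$
$g = 4$ ($g = 4 + 0 = 4$)
$L = - 8 \sqrt{-7 + \frac{\sqrt{2}}{2}}$ ($L = - 8 \sqrt{-6 + \left(3 - \left(4 - \frac{\sqrt{2} \sqrt{1}}{2}\right)\right)} = - 8 \sqrt{-6 + \left(3 - \left(4 - \frac{1}{2} \sqrt{2} \cdot 1\right)\right)} = - 8 \sqrt{-6 + \left(3 - \left(4 - \frac{\sqrt{2}}{2}\right)\right)} = - 8 \sqrt{-6 - \left(1 - \frac{\sqrt{2}}{2}\right)} = - 8 \sqrt{-7 + \frac{\sqrt{2}}{2}} \approx - 20.069 i$)
$L + 21 g = - 4 i \sqrt{28 - 2 \sqrt{2}} + 21 \cdot 4 = - 4 i \sqrt{28 - 2 \sqrt{2}} + 84 = 84 - 4 i \sqrt{28 - 2 \sqrt{2}}$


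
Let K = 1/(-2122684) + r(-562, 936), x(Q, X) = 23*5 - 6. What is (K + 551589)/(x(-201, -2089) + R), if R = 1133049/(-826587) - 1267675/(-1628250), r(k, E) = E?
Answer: 120958509182923037145/23732582653633838 ≈ 5096.7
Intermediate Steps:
x(Q, X) = 109 (x(Q, X) = 115 - 6 = 109)
R = -3542414929/5981734590 (R = 1133049*(-1/826587) - 1267675*(-1/1628250) = -377683/275529 + 50707/65130 = -3542414929/5981734590 ≈ -0.59221)
K = 1986832223/2122684 (K = 1/(-2122684) + 936 = -1/2122684 + 936 = 1986832223/2122684 ≈ 936.00)
(K + 551589)/(x(-201, -2089) + R) = (1986832223/2122684 + 551589)/(109 - 3542414929/5981734590) = 1172835977099/(2122684*(648466655381/5981734590)) = (1172835977099/2122684)*(5981734590/648466655381) = 120958509182923037145/23732582653633838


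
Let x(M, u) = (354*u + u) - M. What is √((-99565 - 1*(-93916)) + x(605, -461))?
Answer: I*√169909 ≈ 412.2*I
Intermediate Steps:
x(M, u) = -M + 355*u (x(M, u) = 355*u - M = -M + 355*u)
√((-99565 - 1*(-93916)) + x(605, -461)) = √((-99565 - 1*(-93916)) + (-1*605 + 355*(-461))) = √((-99565 + 93916) + (-605 - 163655)) = √(-5649 - 164260) = √(-169909) = I*√169909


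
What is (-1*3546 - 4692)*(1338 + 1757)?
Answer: -25496610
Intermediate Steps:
(-1*3546 - 4692)*(1338 + 1757) = (-3546 - 4692)*3095 = -8238*3095 = -25496610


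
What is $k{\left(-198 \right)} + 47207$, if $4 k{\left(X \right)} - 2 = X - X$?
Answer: $\frac{94415}{2} \approx 47208.0$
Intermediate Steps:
$k{\left(X \right)} = \frac{1}{2}$ ($k{\left(X \right)} = \frac{1}{2} + \frac{X - X}{4} = \frac{1}{2} + \frac{1}{4} \cdot 0 = \frac{1}{2} + 0 = \frac{1}{2}$)
$k{\left(-198 \right)} + 47207 = \frac{1}{2} + 47207 = \frac{94415}{2}$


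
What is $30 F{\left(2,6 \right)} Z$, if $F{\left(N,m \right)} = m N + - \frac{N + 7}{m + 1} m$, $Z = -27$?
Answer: $- \frac{24300}{7} \approx -3471.4$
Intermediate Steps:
$F{\left(N,m \right)} = N m - \frac{m \left(7 + N\right)}{1 + m}$ ($F{\left(N,m \right)} = N m + - \frac{7 + N}{1 + m} m = N m - \frac{m \left(7 + N\right)}{1 + m}$)
$30 F{\left(2,6 \right)} Z = 30 \frac{6 \left(-7 + 2 \cdot 6\right)}{1 + 6} \left(-27\right) = 30 \frac{6 \left(-7 + 12\right)}{7} \left(-27\right) = 30 \cdot 6 \cdot \frac{1}{7} \cdot 5 \left(-27\right) = 30 \cdot \frac{30}{7} \left(-27\right) = \frac{900}{7} \left(-27\right) = - \frac{24300}{7}$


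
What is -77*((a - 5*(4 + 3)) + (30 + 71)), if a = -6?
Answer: -4620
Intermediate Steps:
-77*((a - 5*(4 + 3)) + (30 + 71)) = -77*((-6 - 5*(4 + 3)) + (30 + 71)) = -77*((-6 - 5*7) + 101) = -77*((-6 - 35) + 101) = -77*(-41 + 101) = -77*60 = -4620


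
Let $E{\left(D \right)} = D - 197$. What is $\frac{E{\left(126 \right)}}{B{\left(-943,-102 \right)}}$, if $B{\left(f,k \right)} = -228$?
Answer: $\frac{71}{228} \approx 0.3114$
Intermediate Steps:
$E{\left(D \right)} = -197 + D$
$\frac{E{\left(126 \right)}}{B{\left(-943,-102 \right)}} = \frac{-197 + 126}{-228} = \left(-71\right) \left(- \frac{1}{228}\right) = \frac{71}{228}$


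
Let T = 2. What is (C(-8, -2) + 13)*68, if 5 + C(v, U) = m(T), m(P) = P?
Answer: 680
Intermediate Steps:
C(v, U) = -3 (C(v, U) = -5 + 2 = -3)
(C(-8, -2) + 13)*68 = (-3 + 13)*68 = 10*68 = 680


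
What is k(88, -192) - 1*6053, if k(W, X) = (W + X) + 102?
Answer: -6055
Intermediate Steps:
k(W, X) = 102 + W + X
k(88, -192) - 1*6053 = (102 + 88 - 192) - 1*6053 = -2 - 6053 = -6055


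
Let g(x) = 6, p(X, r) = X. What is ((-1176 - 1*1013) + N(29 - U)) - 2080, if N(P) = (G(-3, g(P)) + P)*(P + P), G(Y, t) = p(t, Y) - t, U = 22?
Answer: -4171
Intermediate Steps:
G(Y, t) = 0 (G(Y, t) = t - t = 0)
N(P) = 2*P² (N(P) = (0 + P)*(P + P) = P*(2*P) = 2*P²)
((-1176 - 1*1013) + N(29 - U)) - 2080 = ((-1176 - 1*1013) + 2*(29 - 1*22)²) - 2080 = ((-1176 - 1013) + 2*(29 - 22)²) - 2080 = (-2189 + 2*7²) - 2080 = (-2189 + 2*49) - 2080 = (-2189 + 98) - 2080 = -2091 - 2080 = -4171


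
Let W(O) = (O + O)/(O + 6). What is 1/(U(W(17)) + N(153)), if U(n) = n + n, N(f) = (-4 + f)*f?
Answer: 23/524399 ≈ 4.3860e-5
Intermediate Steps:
N(f) = f*(-4 + f)
W(O) = 2*O/(6 + O) (W(O) = (2*O)/(6 + O) = 2*O/(6 + O))
U(n) = 2*n
1/(U(W(17)) + N(153)) = 1/(2*(2*17/(6 + 17)) + 153*(-4 + 153)) = 1/(2*(2*17/23) + 153*149) = 1/(2*(2*17*(1/23)) + 22797) = 1/(2*(34/23) + 22797) = 1/(68/23 + 22797) = 1/(524399/23) = 23/524399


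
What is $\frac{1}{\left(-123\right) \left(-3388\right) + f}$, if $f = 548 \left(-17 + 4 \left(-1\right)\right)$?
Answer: $\frac{1}{405216} \approx 2.4678 \cdot 10^{-6}$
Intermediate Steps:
$f = -11508$ ($f = 548 \left(-17 - 4\right) = 548 \left(-21\right) = -11508$)
$\frac{1}{\left(-123\right) \left(-3388\right) + f} = \frac{1}{\left(-123\right) \left(-3388\right) - 11508} = \frac{1}{416724 - 11508} = \frac{1}{405216}$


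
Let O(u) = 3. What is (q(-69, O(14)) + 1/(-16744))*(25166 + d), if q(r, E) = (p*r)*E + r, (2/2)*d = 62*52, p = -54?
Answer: 2640399103525/8372 ≈ 3.1538e+8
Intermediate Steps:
d = 3224 (d = 62*52 = 3224)
q(r, E) = r - 54*E*r (q(r, E) = (-54*r)*E + r = -54*E*r + r = r - 54*E*r)
(q(-69, O(14)) + 1/(-16744))*(25166 + d) = (-69*(1 - 54*3) + 1/(-16744))*(25166 + 3224) = (-69*(1 - 162) - 1/16744)*28390 = (-69*(-161) - 1/16744)*28390 = (11109 - 1/16744)*28390 = (186009095/16744)*28390 = 2640399103525/8372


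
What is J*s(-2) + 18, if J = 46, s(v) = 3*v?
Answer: -258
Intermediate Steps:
J*s(-2) + 18 = 46*(3*(-2)) + 18 = 46*(-6) + 18 = -276 + 18 = -258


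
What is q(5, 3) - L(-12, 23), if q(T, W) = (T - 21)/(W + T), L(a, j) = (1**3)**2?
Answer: -3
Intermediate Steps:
L(a, j) = 1 (L(a, j) = 1**2 = 1)
q(T, W) = (-21 + T)/(T + W)
q(5, 3) - L(-12, 23) = (-21 + 5)/(5 + 3) - 1*1 = -16/8 - 1 = (1/8)*(-16) - 1 = -2 - 1 = -3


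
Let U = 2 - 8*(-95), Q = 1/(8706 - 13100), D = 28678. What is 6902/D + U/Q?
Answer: -48010237841/14339 ≈ -3.3482e+6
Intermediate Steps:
Q = -1/4394 (Q = 1/(-4394) = -1/4394 ≈ -0.00022758)
U = 762 (U = 2 + 760 = 762)
6902/D + U/Q = 6902/28678 + 762/(-1/4394) = 6902*(1/28678) + 762*(-4394) = 3451/14339 - 3348228 = -48010237841/14339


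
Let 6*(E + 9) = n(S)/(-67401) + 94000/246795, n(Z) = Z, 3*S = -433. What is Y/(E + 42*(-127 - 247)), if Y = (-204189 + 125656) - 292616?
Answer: 7408533305021346/313726953362669 ≈ 23.615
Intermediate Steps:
S = -433/3 (S = (1/3)*(-433) = -433/3 ≈ -144.33)
E = -178375418837/19961075754 (E = -9 + (-433/3/(-67401) + 94000/246795)/6 = -9 + (-433/3*(-1/67401) + 94000*(1/246795))/6 = -9 + (433/202203 + 18800/49359)/6 = -9 + (1/6)*(1274262949/3326845959) = -9 + 1274262949/19961075754 = -178375418837/19961075754 ≈ -8.9362)
Y = -371149 (Y = -78533 - 292616 = -371149)
Y/(E + 42*(-127 - 247)) = -371149/(-178375418837/19961075754 + 42*(-127 - 247)) = -371149/(-178375418837/19961075754 + 42*(-374)) = -371149/(-178375418837/19961075754 - 15708) = -371149/(-313726953362669/19961075754) = -371149*(-19961075754/313726953362669) = 7408533305021346/313726953362669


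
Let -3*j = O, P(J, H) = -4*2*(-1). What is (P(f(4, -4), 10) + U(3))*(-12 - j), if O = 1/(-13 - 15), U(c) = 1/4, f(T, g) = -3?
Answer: -11099/112 ≈ -99.098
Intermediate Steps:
U(c) = ¼
P(J, H) = 8 (P(J, H) = -8*(-1) = 8)
O = -1/28 (O = 1/(-28) = -1/28 ≈ -0.035714)
j = 1/84 (j = -⅓*(-1/28) = 1/84 ≈ 0.011905)
(P(f(4, -4), 10) + U(3))*(-12 - j) = (8 + ¼)*(-12 - 1*1/84) = 33*(-12 - 1/84)/4 = (33/4)*(-1009/84) = -11099/112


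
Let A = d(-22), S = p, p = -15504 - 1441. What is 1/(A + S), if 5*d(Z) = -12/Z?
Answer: -55/931969 ≈ -5.9015e-5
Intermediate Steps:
d(Z) = -12/(5*Z) (d(Z) = (-12/Z)/5 = -12/(5*Z))
p = -16945
S = -16945
A = 6/55 (A = -12/5/(-22) = -12/5*(-1/22) = 6/55 ≈ 0.10909)
1/(A + S) = 1/(6/55 - 16945) = 1/(-931969/55) = -55/931969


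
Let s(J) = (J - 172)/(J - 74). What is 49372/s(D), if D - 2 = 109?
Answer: -1826764/61 ≈ -29947.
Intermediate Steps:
D = 111 (D = 2 + 109 = 111)
s(J) = (-172 + J)/(-74 + J)
49372/s(D) = 49372/(((-172 + 111)/(-74 + 111))) = 49372/((-61/37)) = 49372/(((1/37)*(-61))) = 49372/(-61/37) = 49372*(-37/61) = -1826764/61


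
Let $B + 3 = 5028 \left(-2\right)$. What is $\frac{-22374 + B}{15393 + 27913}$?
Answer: $- \frac{32433}{43306} \approx -0.74893$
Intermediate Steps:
$B = -10059$ ($B = -3 + 5028 \left(-2\right) = -3 - 10056 = -10059$)
$\frac{-22374 + B}{15393 + 27913} = \frac{-22374 - 10059}{15393 + 27913} = - \frac{32433}{43306}$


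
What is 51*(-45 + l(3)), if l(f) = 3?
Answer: -2142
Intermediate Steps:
51*(-45 + l(3)) = 51*(-45 + 3) = 51*(-42) = -2142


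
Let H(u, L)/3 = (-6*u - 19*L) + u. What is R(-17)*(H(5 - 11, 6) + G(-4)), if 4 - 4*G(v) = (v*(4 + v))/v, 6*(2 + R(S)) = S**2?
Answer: -69527/6 ≈ -11588.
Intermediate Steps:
R(S) = -2 + S**2/6
H(u, L) = -57*L - 15*u (H(u, L) = 3*((-6*u - 19*L) + u) = 3*((-19*L - 6*u) + u) = 3*(-19*L - 5*u) = -57*L - 15*u)
G(v) = -v/4 (G(v) = 1 - v*(4 + v)/(4*v) = 1 - (4 + v)/4 = 1 + (-1 - v/4) = -v/4)
R(-17)*(H(5 - 11, 6) + G(-4)) = (-2 + (1/6)*(-17)**2)*((-57*6 - 15*(5 - 11)) - 1/4*(-4)) = (-2 + (1/6)*289)*((-342 - 15*(-6)) + 1) = (-2 + 289/6)*((-342 + 90) + 1) = 277*(-252 + 1)/6 = (277/6)*(-251) = -69527/6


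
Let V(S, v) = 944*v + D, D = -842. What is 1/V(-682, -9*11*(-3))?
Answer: 1/279526 ≈ 3.5775e-6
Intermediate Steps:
V(S, v) = -842 + 944*v (V(S, v) = 944*v - 842 = -842 + 944*v)
1/V(-682, -9*11*(-3)) = 1/(-842 + 944*(-9*11*(-3))) = 1/(-842 + 944*(-99*(-3))) = 1/(-842 + 944*297) = 1/(-842 + 280368) = 1/279526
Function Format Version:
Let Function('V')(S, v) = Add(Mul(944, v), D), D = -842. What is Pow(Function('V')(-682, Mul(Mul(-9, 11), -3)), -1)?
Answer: Rational(1, 279526) ≈ 3.5775e-6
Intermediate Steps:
Function('V')(S, v) = Add(-842, Mul(944, v)) (Function('V')(S, v) = Add(Mul(944, v), -842) = Add(-842, Mul(944, v)))
Pow(Function('V')(-682, Mul(Mul(-9, 11), -3)), -1) = Pow(Add(-842, Mul(944, Mul(Mul(-9, 11), -3))), -1) = Pow(Add(-842, Mul(944, Mul(-99, -3))), -1) = Pow(Add(-842, Mul(944, 297)), -1) = Pow(Add(-842, 280368), -1) = Pow(279526, -1) = Rational(1, 279526)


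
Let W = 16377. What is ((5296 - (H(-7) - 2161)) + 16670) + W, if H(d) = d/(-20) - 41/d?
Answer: 5669691/140 ≈ 40498.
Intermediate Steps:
H(d) = -41/d - d/20 (H(d) = d*(-1/20) - 41/d = -d/20 - 41/d = -41/d - d/20)
((5296 - (H(-7) - 2161)) + 16670) + W = ((5296 - ((-41/(-7) - 1/20*(-7)) - 2161)) + 16670) + 16377 = ((5296 - ((-41*(-1/7) + 7/20) - 2161)) + 16670) + 16377 = ((5296 - ((41/7 + 7/20) - 2161)) + 16670) + 16377 = ((5296 - (869/140 - 2161)) + 16670) + 16377 = ((5296 - 1*(-301671/140)) + 16670) + 16377 = ((5296 + 301671/140) + 16670) + 16377 = (1043111/140 + 16670) + 16377 = 3376911/140 + 16377 = 5669691/140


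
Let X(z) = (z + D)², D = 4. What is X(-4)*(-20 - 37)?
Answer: 0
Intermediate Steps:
X(z) = (4 + z)² (X(z) = (z + 4)² = (4 + z)²)
X(-4)*(-20 - 37) = (4 - 4)²*(-20 - 37) = 0²*(-57) = 0*(-57) = 0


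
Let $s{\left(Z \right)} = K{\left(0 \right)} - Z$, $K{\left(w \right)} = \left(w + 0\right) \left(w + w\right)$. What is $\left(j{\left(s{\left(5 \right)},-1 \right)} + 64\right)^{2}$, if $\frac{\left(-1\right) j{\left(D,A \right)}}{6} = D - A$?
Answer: $7744$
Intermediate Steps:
$K{\left(w \right)} = 2 w^{2}$ ($K{\left(w \right)} = w 2 w = 2 w^{2}$)
$s{\left(Z \right)} = - Z$ ($s{\left(Z \right)} = 2 \cdot 0^{2} - Z = 2 \cdot 0 - Z = 0 - Z = - Z$)
$j{\left(D,A \right)} = - 6 D + 6 A$ ($j{\left(D,A \right)} = - 6 \left(D - A\right) = - 6 D + 6 A$)
$\left(j{\left(s{\left(5 \right)},-1 \right)} + 64\right)^{2} = \left(\left(- 6 \left(\left(-1\right) 5\right) + 6 \left(-1\right)\right) + 64\right)^{2} = \left(\left(\left(-6\right) \left(-5\right) - 6\right) + 64\right)^{2} = \left(\left(30 - 6\right) + 64\right)^{2} = \left(24 + 64\right)^{2} = 88^{2} = 7744$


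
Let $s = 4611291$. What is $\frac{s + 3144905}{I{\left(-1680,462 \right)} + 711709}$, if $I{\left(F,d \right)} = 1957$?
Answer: $\frac{3878098}{356833} \approx 10.868$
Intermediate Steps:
$\frac{s + 3144905}{I{\left(-1680,462 \right)} + 711709} = \frac{4611291 + 3144905}{1957 + 711709} = \frac{7756196}{713666} = 7756196 \cdot \frac{1}{713666} = \frac{3878098}{356833}$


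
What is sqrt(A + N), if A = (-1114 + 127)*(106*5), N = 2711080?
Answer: sqrt(2187970) ≈ 1479.2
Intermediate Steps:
A = -523110 (A = -987*530 = -523110)
sqrt(A + N) = sqrt(-523110 + 2711080) = sqrt(2187970)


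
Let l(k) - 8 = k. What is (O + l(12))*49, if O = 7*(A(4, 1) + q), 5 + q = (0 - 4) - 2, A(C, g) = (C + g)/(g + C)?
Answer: -2450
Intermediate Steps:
A(C, g) = 1 (A(C, g) = (C + g)/(C + g) = 1)
q = -11 (q = -5 + ((0 - 4) - 2) = -5 + (-4 - 2) = -5 - 6 = -11)
l(k) = 8 + k
O = -70 (O = 7*(1 - 11) = 7*(-10) = -70)
(O + l(12))*49 = (-70 + (8 + 12))*49 = (-70 + 20)*49 = -50*49 = -2450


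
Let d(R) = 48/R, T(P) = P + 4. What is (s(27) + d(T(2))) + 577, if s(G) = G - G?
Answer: 585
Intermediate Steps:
T(P) = 4 + P
s(G) = 0
(s(27) + d(T(2))) + 577 = (0 + 48/(4 + 2)) + 577 = (0 + 48/6) + 577 = (0 + 48*(⅙)) + 577 = (0 + 8) + 577 = 8 + 577 = 585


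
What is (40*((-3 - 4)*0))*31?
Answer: 0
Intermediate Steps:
(40*((-3 - 4)*0))*31 = (40*(-7*0))*31 = (40*0)*31 = 0*31 = 0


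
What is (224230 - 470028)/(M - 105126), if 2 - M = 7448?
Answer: 122899/56286 ≈ 2.1835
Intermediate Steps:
M = -7446 (M = 2 - 1*7448 = 2 - 7448 = -7446)
(224230 - 470028)/(M - 105126) = (224230 - 470028)/(-7446 - 105126) = -245798/(-112572) = -245798*(-1/112572) = 122899/56286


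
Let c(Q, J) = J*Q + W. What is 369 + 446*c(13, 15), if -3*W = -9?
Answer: 88677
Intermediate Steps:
W = 3 (W = -⅓*(-9) = 3)
c(Q, J) = 3 + J*Q (c(Q, J) = J*Q + 3 = 3 + J*Q)
369 + 446*c(13, 15) = 369 + 446*(3 + 15*13) = 369 + 446*(3 + 195) = 369 + 446*198 = 369 + 88308 = 88677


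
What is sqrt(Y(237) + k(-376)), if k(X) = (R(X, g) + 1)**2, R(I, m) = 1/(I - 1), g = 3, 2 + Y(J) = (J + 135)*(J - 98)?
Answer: 5*sqrt(293962538)/377 ≈ 227.39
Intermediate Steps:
Y(J) = -2 + (-98 + J)*(135 + J) (Y(J) = -2 + (J + 135)*(J - 98) = -2 + (135 + J)*(-98 + J) = -2 + (-98 + J)*(135 + J))
R(I, m) = 1/(-1 + I)
k(X) = (1 + 1/(-1 + X))**2 (k(X) = (1/(-1 + X) + 1)**2 = (1 + 1/(-1 + X))**2)
sqrt(Y(237) + k(-376)) = sqrt((-13232 + 237**2 + 37*237) + (-376)**2/(-1 - 376)**2) = sqrt((-13232 + 56169 + 8769) + 141376/(-377)**2) = sqrt(51706 + 141376*(1/142129)) = sqrt(51706 + 141376/142129) = sqrt(7349063450/142129) = 5*sqrt(293962538)/377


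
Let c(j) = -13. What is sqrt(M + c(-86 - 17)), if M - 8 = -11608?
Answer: 7*I*sqrt(237) ≈ 107.76*I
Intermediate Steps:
M = -11600 (M = 8 - 11608 = -11600)
sqrt(M + c(-86 - 17)) = sqrt(-11600 - 13) = sqrt(-11613) = 7*I*sqrt(237)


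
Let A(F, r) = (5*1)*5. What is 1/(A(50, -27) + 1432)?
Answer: 1/1457 ≈ 0.00068634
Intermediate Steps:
A(F, r) = 25 (A(F, r) = 5*5 = 25)
1/(A(50, -27) + 1432) = 1/(25 + 1432) = 1/1457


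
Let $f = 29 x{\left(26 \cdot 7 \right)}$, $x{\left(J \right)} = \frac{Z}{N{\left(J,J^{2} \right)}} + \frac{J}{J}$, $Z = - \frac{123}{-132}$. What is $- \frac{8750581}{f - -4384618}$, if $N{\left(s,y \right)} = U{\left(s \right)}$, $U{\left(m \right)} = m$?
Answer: $- \frac{70074652648}{35112254365} \approx -1.9957$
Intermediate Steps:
$Z = \frac{41}{44}$ ($Z = \left(-123\right) \left(- \frac{1}{132}\right) = \frac{41}{44} \approx 0.93182$)
$N{\left(s,y \right)} = s$
$x{\left(J \right)} = 1 + \frac{41}{44 J}$ ($x{\left(J \right)} = \frac{41}{44 J} + \frac{J}{J} = \frac{41}{44 J} + 1 = 1 + \frac{41}{44 J}$)
$f = \frac{233421}{8008}$ ($f = 29 \frac{\frac{41}{44} + 26 \cdot 7}{26 \cdot 7} = 29 \frac{\frac{41}{44} + 182}{182} = 29 \cdot \frac{1}{182} \cdot \frac{8049}{44} = 29 \cdot \frac{8049}{8008} = \frac{233421}{8008} \approx 29.148$)
$- \frac{8750581}{f - -4384618} = - \frac{8750581}{\frac{233421}{8008} - -4384618} = - \frac{8750581}{\frac{233421}{8008} + 4384618} = - \frac{8750581}{\frac{35112254365}{8008}} = \left(-8750581\right) \frac{8008}{35112254365} = - \frac{70074652648}{35112254365}$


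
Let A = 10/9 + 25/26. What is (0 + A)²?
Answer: 235225/54756 ≈ 4.2959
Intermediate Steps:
A = 485/234 (A = 10*(⅑) + 25*(1/26) = 10/9 + 25/26 = 485/234 ≈ 2.0727)
(0 + A)² = (0 + 485/234)² = (485/234)² = 235225/54756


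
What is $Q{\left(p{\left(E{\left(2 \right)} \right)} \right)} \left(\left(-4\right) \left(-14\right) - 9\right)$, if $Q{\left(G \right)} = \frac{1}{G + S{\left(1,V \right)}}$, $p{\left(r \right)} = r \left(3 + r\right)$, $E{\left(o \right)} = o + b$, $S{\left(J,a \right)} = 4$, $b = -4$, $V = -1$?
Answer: $\frac{47}{2} \approx 23.5$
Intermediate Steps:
$E{\left(o \right)} = -4 + o$ ($E{\left(o \right)} = o - 4 = -4 + o$)
$Q{\left(G \right)} = \frac{1}{4 + G}$ ($Q{\left(G \right)} = \frac{1}{G + 4} = \frac{1}{4 + G}$)
$Q{\left(p{\left(E{\left(2 \right)} \right)} \right)} \left(\left(-4\right) \left(-14\right) - 9\right) = \frac{\left(-4\right) \left(-14\right) - 9}{4 + \left(-4 + 2\right) \left(3 + \left(-4 + 2\right)\right)} = \frac{56 - 9}{4 - 2 \left(3 - 2\right)} = \frac{1}{4 - 2} \cdot 47 = \frac{1}{2} \cdot 47 = \frac{47}{2}$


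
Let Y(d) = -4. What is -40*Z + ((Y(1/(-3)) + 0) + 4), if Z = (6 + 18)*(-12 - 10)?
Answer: 21120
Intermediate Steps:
Z = -528 (Z = 24*(-22) = -528)
-40*Z + ((Y(1/(-3)) + 0) + 4) = -40*(-528) + ((-4 + 0) + 4) = 21120 + (-4 + 4) = 21120 + 0 = 21120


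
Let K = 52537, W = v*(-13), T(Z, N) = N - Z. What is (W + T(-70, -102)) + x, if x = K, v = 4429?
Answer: -5072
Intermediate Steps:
W = -57577 (W = 4429*(-13) = -57577)
x = 52537
(W + T(-70, -102)) + x = (-57577 + (-102 - 1*(-70))) + 52537 = (-57577 + (-102 + 70)) + 52537 = (-57577 - 32) + 52537 = -57609 + 52537 = -5072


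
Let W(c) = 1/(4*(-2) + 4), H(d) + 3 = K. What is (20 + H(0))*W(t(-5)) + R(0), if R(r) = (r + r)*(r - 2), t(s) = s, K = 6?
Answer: -23/4 ≈ -5.7500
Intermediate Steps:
H(d) = 3 (H(d) = -3 + 6 = 3)
W(c) = -¼ (W(c) = 1/(-8 + 4) = 1/(-4) = -¼)
R(r) = 2*r*(-2 + r) (R(r) = (2*r)*(-2 + r) = 2*r*(-2 + r))
(20 + H(0))*W(t(-5)) + R(0) = (20 + 3)*(-¼) + 2*0*(-2 + 0) = 23*(-¼) + 2*0*(-2) = -23/4 + 0 = -23/4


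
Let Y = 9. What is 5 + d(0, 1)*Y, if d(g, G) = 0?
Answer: 5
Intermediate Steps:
5 + d(0, 1)*Y = 5 + 0*9 = 5 + 0 = 5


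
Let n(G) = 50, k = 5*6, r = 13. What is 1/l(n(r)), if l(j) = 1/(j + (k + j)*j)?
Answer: 4050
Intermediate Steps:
k = 30
l(j) = 1/(j + j*(30 + j)) (l(j) = 1/(j + (30 + j)*j) = 1/(j + j*(30 + j)))
1/l(n(r)) = 1/(1/(50*(31 + 50))) = 1/((1/50)/81) = 1/((1/50)*(1/81)) = 1/(1/4050) = 4050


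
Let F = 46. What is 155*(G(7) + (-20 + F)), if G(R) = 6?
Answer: 4960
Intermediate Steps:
155*(G(7) + (-20 + F)) = 155*(6 + (-20 + 46)) = 155*(6 + 26) = 155*32 = 4960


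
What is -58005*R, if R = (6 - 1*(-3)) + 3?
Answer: -696060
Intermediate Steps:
R = 12 (R = (6 + 3) + 3 = 9 + 3 = 12)
-58005*R = -58005*12 = -696060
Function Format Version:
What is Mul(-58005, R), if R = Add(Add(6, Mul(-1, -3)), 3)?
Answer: -696060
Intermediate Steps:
R = 12 (R = Add(Add(6, 3), 3) = Add(9, 3) = 12)
Mul(-58005, R) = Mul(-58005, 12) = -696060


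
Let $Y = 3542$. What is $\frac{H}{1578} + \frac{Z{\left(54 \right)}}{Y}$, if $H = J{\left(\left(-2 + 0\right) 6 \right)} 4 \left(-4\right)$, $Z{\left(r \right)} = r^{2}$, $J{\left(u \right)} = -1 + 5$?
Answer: $\frac{1093690}{1397319} \approx 0.78271$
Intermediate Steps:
$J{\left(u \right)} = 4$
$H = -64$ ($H = 4 \cdot 4 \left(-4\right) = 16 \left(-4\right) = -64$)
$\frac{H}{1578} + \frac{Z{\left(54 \right)}}{Y} = - \frac{64}{1578} + \frac{54^{2}}{3542} = \left(-64\right) \frac{1}{1578} + 2916 \cdot \frac{1}{3542} = - \frac{32}{789} + \frac{1458}{1771} = \frac{1093690}{1397319}$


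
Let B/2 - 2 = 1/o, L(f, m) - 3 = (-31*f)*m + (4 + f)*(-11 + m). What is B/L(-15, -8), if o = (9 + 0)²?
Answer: -163/142074 ≈ -0.0011473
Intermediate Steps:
o = 81 (o = 9² = 81)
L(f, m) = 3 + (-11 + m)*(4 + f) - 31*f*m (L(f, m) = 3 + ((-31*f)*m + (4 + f)*(-11 + m)) = 3 + (-31*f*m + (-11 + m)*(4 + f)) = 3 + ((-11 + m)*(4 + f) - 31*f*m) = 3 + (-11 + m)*(4 + f) - 31*f*m)
B = 326/81 (B = 4 + 2/81 = 326/81 ≈ 4.0247)
B/L(-15, -8) = 326/(81*(-41 - 11*(-15) + 4*(-8) - 30*(-15)*(-8))) = 326/(81*(-41 + 165 - 32 - 3600)) = (326/81)/(-3508) = (326/81)*(-1/3508) = -163/142074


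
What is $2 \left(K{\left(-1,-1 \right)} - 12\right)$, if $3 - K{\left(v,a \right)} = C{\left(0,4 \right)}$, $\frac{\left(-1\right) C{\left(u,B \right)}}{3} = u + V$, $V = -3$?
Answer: $-36$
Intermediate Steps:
$C{\left(u,B \right)} = 9 - 3 u$ ($C{\left(u,B \right)} = - 3 \left(u - 3\right) = - 3 \left(-3 + u\right) = 9 - 3 u$)
$K{\left(v,a \right)} = -6$ ($K{\left(v,a \right)} = 3 - \left(9 - 0\right) = 3 - \left(9 + 0\right) = 3 - 9 = -6$)
$2 \left(K{\left(-1,-1 \right)} - 12\right) = 2 \left(-6 - 12\right) = 2 \left(-18\right) = -36$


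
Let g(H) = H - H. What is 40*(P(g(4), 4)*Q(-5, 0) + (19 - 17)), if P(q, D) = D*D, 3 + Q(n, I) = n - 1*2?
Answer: -6320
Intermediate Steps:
g(H) = 0
Q(n, I) = -5 + n (Q(n, I) = -3 + (n - 1*2) = -3 + (n - 2) = -3 + (-2 + n) = -5 + n)
P(q, D) = D²
40*(P(g(4), 4)*Q(-5, 0) + (19 - 17)) = 40*(4²*(-5 - 5) + (19 - 17)) = 40*(16*(-10) + 2) = 40*(-160 + 2) = 40*(-158) = -6320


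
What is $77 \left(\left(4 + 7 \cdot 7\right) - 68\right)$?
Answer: $-1155$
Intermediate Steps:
$77 \left(\left(4 + 7 \cdot 7\right) - 68\right) = 77 \left(\left(4 + 49\right) - 68\right) = 77 \left(53 - 68\right) = 77 \left(-15\right) = -1155$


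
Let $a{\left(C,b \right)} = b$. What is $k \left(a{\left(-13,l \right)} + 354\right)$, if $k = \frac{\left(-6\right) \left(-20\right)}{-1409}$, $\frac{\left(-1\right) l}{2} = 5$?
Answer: $- \frac{41280}{1409} \approx -29.297$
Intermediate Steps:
$l = -10$ ($l = \left(-2\right) 5 = -10$)
$k = - \frac{120}{1409}$ ($k = 120 \left(- \frac{1}{1409}\right) = - \frac{120}{1409} \approx -0.085167$)
$k \left(a{\left(-13,l \right)} + 354\right) = - \frac{120 \left(-10 + 354\right)}{1409} = \left(- \frac{120}{1409}\right) 344 = - \frac{41280}{1409}$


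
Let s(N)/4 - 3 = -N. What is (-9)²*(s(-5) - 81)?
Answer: -3969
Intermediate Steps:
s(N) = 12 - 4*N (s(N) = 12 + 4*(-N) = 12 - 4*N)
(-9)²*(s(-5) - 81) = (-9)²*((12 - 4*(-5)) - 81) = 81*((12 + 20) - 81) = 81*(32 - 81) = 81*(-49) = -3969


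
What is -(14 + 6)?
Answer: -20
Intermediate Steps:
-(14 + 6) = -1*20 = -20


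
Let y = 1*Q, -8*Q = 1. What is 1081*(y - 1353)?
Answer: -11701825/8 ≈ -1.4627e+6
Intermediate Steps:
Q = -1/8 (Q = -1/8*1 = -1/8 ≈ -0.12500)
y = -1/8 (y = 1*(-1/8) = -1/8 ≈ -0.12500)
1081*(y - 1353) = 1081*(-1/8 - 1353) = 1081*(-10825/8) = -11701825/8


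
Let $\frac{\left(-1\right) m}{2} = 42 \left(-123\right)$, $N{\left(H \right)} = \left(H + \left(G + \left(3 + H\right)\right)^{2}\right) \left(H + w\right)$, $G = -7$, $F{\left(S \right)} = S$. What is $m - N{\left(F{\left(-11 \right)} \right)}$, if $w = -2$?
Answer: $13114$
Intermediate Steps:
$N{\left(H \right)} = \left(-2 + H\right) \left(H + \left(-4 + H\right)^{2}\right)$ ($N{\left(H \right)} = \left(H + \left(-7 + \left(3 + H\right)\right)^{2}\right) \left(H - 2\right) = \left(H + \left(-4 + H\right)^{2}\right) \left(-2 + H\right) = \left(-2 + H\right) \left(H + \left(-4 + H\right)^{2}\right)$)
$m = 10332$ ($m = - 2 \cdot 42 \left(-123\right) = \left(-2\right) \left(-5166\right) = 10332$)
$m - N{\left(F{\left(-11 \right)} \right)} = 10332 - \left(-32 + \left(-11\right)^{3} - 9 \left(-11\right)^{2} + 30 \left(-11\right)\right) = 10332 - \left(-32 - 1331 - 1089 - 330\right) = 10332 - -2782 = 10332 + 2782 = 13114$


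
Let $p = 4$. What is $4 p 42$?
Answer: $672$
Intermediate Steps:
$4 p 42 = 4 \cdot 4 \cdot 42 = 16 \cdot 42 = 672$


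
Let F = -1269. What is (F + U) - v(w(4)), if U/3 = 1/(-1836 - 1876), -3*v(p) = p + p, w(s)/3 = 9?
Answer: -4643715/3712 ≈ -1251.0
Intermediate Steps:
w(s) = 27 (w(s) = 3*9 = 27)
v(p) = -2*p/3 (v(p) = -(p + p)/3 = -2*p/3)
U = -3/3712 (U = 3/(-1836 - 1876) = 3/(-3712) = 3*(-1/3712) = -3/3712 ≈ -0.00080819)
(F + U) - v(w(4)) = (-1269 - 3/3712) - (-2)*27/3 = -4710531/3712 - 1*(-18) = -4710531/3712 + 18 = -4643715/3712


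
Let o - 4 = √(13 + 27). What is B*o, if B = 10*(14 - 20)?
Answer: -240 - 120*√10 ≈ -619.47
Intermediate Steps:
o = 4 + 2*√10 (o = 4 + √(13 + 27) = 4 + √40 = 4 + 2*√10 ≈ 10.325)
B = -60 (B = 10*(-6) = -60)
B*o = -60*(4 + 2*√10) = -240 - 120*√10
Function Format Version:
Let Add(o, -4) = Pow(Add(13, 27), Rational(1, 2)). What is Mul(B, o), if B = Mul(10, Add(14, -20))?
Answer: Add(-240, Mul(-120, Pow(10, Rational(1, 2)))) ≈ -619.47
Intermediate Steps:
o = Add(4, Mul(2, Pow(10, Rational(1, 2)))) (o = Add(4, Pow(Add(13, 27), Rational(1, 2))) = Add(4, Pow(40, Rational(1, 2))) = Add(4, Mul(2, Pow(10, Rational(1, 2)))) ≈ 10.325)
B = -60 (B = Mul(10, -6) = -60)
Mul(B, o) = Mul(-60, Add(4, Mul(2, Pow(10, Rational(1, 2))))) = Add(-240, Mul(-120, Pow(10, Rational(1, 2))))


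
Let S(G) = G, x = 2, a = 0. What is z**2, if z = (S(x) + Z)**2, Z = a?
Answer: 16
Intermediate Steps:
Z = 0
z = 4 (z = (2 + 0)**2 = 2**2 = 4)
z**2 = 4**2 = 16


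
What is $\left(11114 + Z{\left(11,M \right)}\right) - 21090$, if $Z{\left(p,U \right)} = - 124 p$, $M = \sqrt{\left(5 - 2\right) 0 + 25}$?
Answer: $-11340$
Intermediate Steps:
$M = 5$ ($M = \sqrt{3 \cdot 0 + 25} = \sqrt{0 + 25} = \sqrt{25} = 5$)
$\left(11114 + Z{\left(11,M \right)}\right) - 21090 = \left(11114 - 1364\right) - 21090 = 9750 - 21090 = -11340$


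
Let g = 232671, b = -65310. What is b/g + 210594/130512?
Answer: 2248632103/1687019864 ≈ 1.3329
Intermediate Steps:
b/g + 210594/130512 = -65310/232671 + 210594/130512 = -65310*1/232671 + 210594*(1/130512) = -21770/77557 + 35099/21752 = 2248632103/1687019864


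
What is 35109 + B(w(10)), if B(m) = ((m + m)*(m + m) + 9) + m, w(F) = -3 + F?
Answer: 35321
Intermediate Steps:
B(m) = 9 + m + 4*m**2 (B(m) = ((2*m)*(2*m) + 9) + m = (4*m**2 + 9) + m = (9 + 4*m**2) + m = 9 + m + 4*m**2)
35109 + B(w(10)) = 35109 + (9 + (-3 + 10) + 4*(-3 + 10)**2) = 35109 + (9 + 7 + 4*7**2) = 35109 + (9 + 7 + 4*49) = 35109 + (9 + 7 + 196) = 35109 + 212 = 35321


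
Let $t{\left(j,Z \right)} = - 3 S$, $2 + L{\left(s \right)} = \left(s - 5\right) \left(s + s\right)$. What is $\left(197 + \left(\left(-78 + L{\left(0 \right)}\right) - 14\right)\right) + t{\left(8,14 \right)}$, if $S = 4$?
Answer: $91$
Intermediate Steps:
$L{\left(s \right)} = -2 + 2 s \left(-5 + s\right)$ ($L{\left(s \right)} = -2 + \left(s - 5\right) \left(s + s\right) = -2 + \left(-5 + s\right) 2 s = -2 + 2 s \left(-5 + s\right)$)
$t{\left(j,Z \right)} = -12$ ($t{\left(j,Z \right)} = \left(-3\right) 4 = -12$)
$\left(197 + \left(\left(-78 + L{\left(0 \right)}\right) - 14\right)\right) + t{\left(8,14 \right)} = \left(197 - 94\right) - 12 = 103 - 12 = 91$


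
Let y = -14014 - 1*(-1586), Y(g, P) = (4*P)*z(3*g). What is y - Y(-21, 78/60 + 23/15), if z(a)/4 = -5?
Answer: -36604/3 ≈ -12201.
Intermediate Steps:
z(a) = -20 (z(a) = 4*(-5) = -20)
Y(g, P) = -80*P (Y(g, P) = (4*P)*(-20) = -80*P)
y = -12428 (y = -14014 + 1586 = -12428)
y - Y(-21, 78/60 + 23/15) = -12428 - (-80)*(78/60 + 23/15) = -12428 - (-80)*(78*(1/60) + 23*(1/15)) = -12428 - (-80)*(13/10 + 23/15) = -12428 - (-80)*17/6 = -12428 - 1*(-680/3) = -12428 + 680/3 = -36604/3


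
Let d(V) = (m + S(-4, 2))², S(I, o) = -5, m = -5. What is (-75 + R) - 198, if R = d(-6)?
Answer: -173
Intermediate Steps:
d(V) = 100 (d(V) = (-5 - 5)² = (-10)² = 100)
R = 100
(-75 + R) - 198 = (-75 + 100) - 198 = 25 - 198 = -173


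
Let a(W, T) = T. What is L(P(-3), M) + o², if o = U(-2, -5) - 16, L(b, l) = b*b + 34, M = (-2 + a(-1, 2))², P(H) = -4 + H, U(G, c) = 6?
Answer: 183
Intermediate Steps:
M = 0 (M = (-2 + 2)² = 0² = 0)
L(b, l) = 34 + b² (L(b, l) = b² + 34 = 34 + b²)
o = -10 (o = 6 - 16 = -10)
L(P(-3), M) + o² = (34 + (-4 - 3)²) + (-10)² = (34 + (-7)²) + 100 = (34 + 49) + 100 = 83 + 100 = 183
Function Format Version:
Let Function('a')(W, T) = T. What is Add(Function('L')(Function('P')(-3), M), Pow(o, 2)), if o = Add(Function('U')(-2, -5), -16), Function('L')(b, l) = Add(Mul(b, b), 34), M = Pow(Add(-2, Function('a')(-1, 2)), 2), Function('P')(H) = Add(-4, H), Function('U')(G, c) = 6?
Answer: 183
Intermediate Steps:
M = 0 (M = Pow(Add(-2, 2), 2) = Pow(0, 2) = 0)
Function('L')(b, l) = Add(34, Pow(b, 2)) (Function('L')(b, l) = Add(Pow(b, 2), 34) = Add(34, Pow(b, 2)))
o = -10 (o = Add(6, -16) = -10)
Add(Function('L')(Function('P')(-3), M), Pow(o, 2)) = Add(Add(34, Pow(Add(-4, -3), 2)), Pow(-10, 2)) = Add(Add(34, Pow(-7, 2)), 100) = Add(Add(34, 49), 100) = Add(83, 100) = 183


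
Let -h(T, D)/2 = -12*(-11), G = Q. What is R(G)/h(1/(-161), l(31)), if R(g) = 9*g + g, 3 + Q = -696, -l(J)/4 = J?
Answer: 1165/44 ≈ 26.477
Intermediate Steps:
l(J) = -4*J
Q = -699 (Q = -3 - 696 = -699)
G = -699
R(g) = 10*g
h(T, D) = -264 (h(T, D) = -(-24)*(-11) = -2*132 = -264)
R(G)/h(1/(-161), l(31)) = (10*(-699))/(-264) = -6990*(-1/264) = 1165/44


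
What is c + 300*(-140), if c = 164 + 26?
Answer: -41810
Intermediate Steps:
c = 190
c + 300*(-140) = 190 + 300*(-140) = 190 - 42000 = -41810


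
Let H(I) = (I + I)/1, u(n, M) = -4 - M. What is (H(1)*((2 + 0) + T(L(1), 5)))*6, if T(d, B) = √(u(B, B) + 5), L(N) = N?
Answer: 24 + 24*I ≈ 24.0 + 24.0*I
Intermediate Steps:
T(d, B) = √(1 - B) (T(d, B) = √((-4 - B) + 5) = √(1 - B))
H(I) = 2*I (H(I) = (2*I)*1 = 2*I)
(H(1)*((2 + 0) + T(L(1), 5)))*6 = ((2*1)*((2 + 0) + √(1 - 1*5)))*6 = (2*(2 + √(1 - 5)))*6 = (2*(2 + √(-4)))*6 = (2*(2 + 2*I))*6 = (4 + 4*I)*6 = 24 + 24*I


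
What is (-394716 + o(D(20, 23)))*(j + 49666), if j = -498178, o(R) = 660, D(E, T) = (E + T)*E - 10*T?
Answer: 176738844672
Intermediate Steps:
D(E, T) = -10*T + E*(E + T) (D(E, T) = E*(E + T) - 10*T = -10*T + E*(E + T))
(-394716 + o(D(20, 23)))*(j + 49666) = (-394716 + 660)*(-498178 + 49666) = -394056*(-448512) = 176738844672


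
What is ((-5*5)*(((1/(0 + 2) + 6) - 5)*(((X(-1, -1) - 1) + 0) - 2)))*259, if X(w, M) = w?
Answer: 38850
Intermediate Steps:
((-5*5)*(((1/(0 + 2) + 6) - 5)*(((X(-1, -1) - 1) + 0) - 2)))*259 = ((-5*5)*(((1/(0 + 2) + 6) - 5)*(((-1 - 1) + 0) - 2)))*259 = -25*((1/2 + 6) - 5)*((-2 + 0) - 2)*259 = -25*((1/2 + 6) - 5)*(-2 - 2)*259 = -25*(13/2 - 5)*(-4)*259 = -75*(-4)/2*259 = -25*(-6)*259 = 150*259 = 38850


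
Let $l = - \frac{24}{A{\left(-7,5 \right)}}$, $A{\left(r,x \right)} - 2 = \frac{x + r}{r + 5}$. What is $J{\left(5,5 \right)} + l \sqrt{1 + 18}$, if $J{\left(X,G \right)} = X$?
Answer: $5 - 8 \sqrt{19} \approx -29.871$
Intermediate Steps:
$A{\left(r,x \right)} = 2 + \frac{r + x}{5 + r}$ ($A{\left(r,x \right)} = 2 + \frac{x + r}{r + 5} = 2 + \frac{r + x}{5 + r}$)
$l = -8$ ($l = - \frac{24}{\frac{1}{5 - 7} \left(10 + 5 + 3 \left(-7\right)\right)} = - \frac{24}{\frac{1}{-2} \left(10 + 5 - 21\right)} = - \frac{24}{\left(- \frac{1}{2}\right) \left(-6\right)} = - \frac{24}{3} = \left(-1\right) 8 = -8$)
$J{\left(5,5 \right)} + l \sqrt{1 + 18} = 5 - 8 \sqrt{1 + 18} = 5 - 8 \sqrt{19}$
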